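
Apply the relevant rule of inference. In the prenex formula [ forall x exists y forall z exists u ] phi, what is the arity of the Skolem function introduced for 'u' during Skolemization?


Quantifier prefix: forall x exists y forall z exists u
'u' is existentially quantified at position 4.
Universal variables preceding it: x, z
Skolem function arity = 2

2


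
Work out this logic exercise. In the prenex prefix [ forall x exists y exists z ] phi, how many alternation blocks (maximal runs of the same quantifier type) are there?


Quantifier-type sequence: A E E  (A=forall, E=exists)
Group into maximal same-type runs:
  Ax1 | Ex2
Number of blocks = 2

2


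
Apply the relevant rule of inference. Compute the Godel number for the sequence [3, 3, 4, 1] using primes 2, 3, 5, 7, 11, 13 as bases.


Encode each element as an exponent of the corresponding prime:
  2^3 = 8
  3^3 = 27
  5^4 = 625
  7^1 = 7
Product = 8 * 27 * 625 * 7 = 945000

945000


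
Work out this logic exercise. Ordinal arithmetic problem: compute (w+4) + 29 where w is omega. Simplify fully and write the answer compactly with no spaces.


Compute (w+4) + 29.
Ordinal + is associative but NOT commutative; for finite n>0, n + w = w but w + n stays w+n.
By associativity: (w+4) + 29 = w + (4+29) = w+33.
Result = w+33

w+33


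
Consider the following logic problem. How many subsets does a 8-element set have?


The power set of a set with n elements has 2^n elements.
|P(S)| = 2^8 = 256

256


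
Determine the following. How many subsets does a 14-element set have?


The power set of a set with n elements has 2^n elements.
|P(S)| = 2^14 = 16384

16384


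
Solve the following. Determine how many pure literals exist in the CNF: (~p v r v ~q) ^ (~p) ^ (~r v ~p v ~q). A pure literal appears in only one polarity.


Check each variable for pure literal status:
p: pure negative
q: pure negative
r: mixed (not pure)
Pure literal count = 2

2


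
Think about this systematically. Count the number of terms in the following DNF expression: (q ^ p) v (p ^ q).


A DNF formula is a disjunction of terms (conjunctions).
Terms are separated by v.
Counting the disjuncts: 2 terms.

2


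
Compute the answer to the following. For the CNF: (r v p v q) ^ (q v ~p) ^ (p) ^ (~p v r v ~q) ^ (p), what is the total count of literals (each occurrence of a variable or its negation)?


Counting literals in each clause:
Clause 1: 3 literal(s)
Clause 2: 2 literal(s)
Clause 3: 1 literal(s)
Clause 4: 3 literal(s)
Clause 5: 1 literal(s)
Total = 10

10


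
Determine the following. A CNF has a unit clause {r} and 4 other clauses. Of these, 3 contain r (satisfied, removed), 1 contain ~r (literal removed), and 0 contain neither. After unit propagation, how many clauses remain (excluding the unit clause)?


Satisfied (removed): 3
Shortened (remain): 1
Unchanged (remain): 0
Remaining = 1 + 0 = 1

1


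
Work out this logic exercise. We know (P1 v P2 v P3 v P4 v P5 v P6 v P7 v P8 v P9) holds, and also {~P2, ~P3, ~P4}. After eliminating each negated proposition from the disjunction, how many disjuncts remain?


Original disjuncts (9): P1, P2, P3, P4, P5, P6, P7, P8, P9
Negated (eliminate): ~P2, ~P3, ~P4
Remaining disjuncts: P1, P5, P6, P7, P8, P9
Count = 9 - 3 = 6

6


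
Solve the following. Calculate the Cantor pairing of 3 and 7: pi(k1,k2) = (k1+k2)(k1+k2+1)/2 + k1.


k1 + k2 = 10
(k1+k2)(k1+k2+1)/2 = 10 * 11 / 2 = 55
pi = 55 + 3 = 58

58


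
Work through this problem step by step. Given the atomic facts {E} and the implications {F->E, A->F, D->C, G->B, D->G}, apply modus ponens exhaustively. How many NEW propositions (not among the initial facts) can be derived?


Initial facts: {E}
Apply modus ponens to closure:
  (no implication fires)
Final known: {E}
New propositions: {(none)}
Count = 0

0


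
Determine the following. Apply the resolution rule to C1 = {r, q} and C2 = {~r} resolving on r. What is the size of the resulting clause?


Remove r from C1 and ~r from C2.
C1 remainder: {q}
C2 remainder: {}
Union (resolvent): {q}
Resolvent has 1 literal(s).

1


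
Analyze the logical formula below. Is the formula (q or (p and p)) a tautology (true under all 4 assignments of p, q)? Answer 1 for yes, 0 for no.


Check all 4 assignments:
p=0, q=0: 0
p=0, q=1: 1
p=1, q=0: 1
p=1, q=1: 1
Satisfying count = 3/4.
Tautology iff count = 4: no.

0


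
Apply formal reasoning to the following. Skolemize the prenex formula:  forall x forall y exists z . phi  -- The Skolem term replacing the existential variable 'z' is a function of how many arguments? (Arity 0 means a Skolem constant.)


Quantifier prefix: forall x forall y exists z
'z' is existentially quantified at position 3.
Universal variables preceding it: x, y
Skolem function arity = 2

2


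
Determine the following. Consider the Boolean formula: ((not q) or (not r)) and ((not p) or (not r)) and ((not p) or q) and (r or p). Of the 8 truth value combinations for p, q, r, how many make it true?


Evaluate all 8 assignments for p, q, r:
p=0, q=0, r=0: 0
p=0, q=0, r=1: 1
p=0, q=1, r=0: 0
p=0, q=1, r=1: 0
p=1, q=0, r=0: 0
p=1, q=0, r=1: 0
p=1, q=1, r=0: 1
p=1, q=1, r=1: 0
Satisfying count = 2

2


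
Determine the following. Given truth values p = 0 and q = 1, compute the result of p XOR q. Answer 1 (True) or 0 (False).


p = 0, q = 1
Operation: p XOR q
Evaluate: 0 XOR 1 = 1

1


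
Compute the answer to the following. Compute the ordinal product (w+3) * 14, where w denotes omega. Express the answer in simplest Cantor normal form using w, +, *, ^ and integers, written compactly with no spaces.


Compute (w+3) * 14.
Ordinal * is associative and left-distributive over +, but NOT commutative; for finite n>1, n*w = w but w*n stays w*n.
(w+3) * 14 = (w+3) repeated 14 times. Each intermediate +3 is absorbed by the following w; only the last survives: w*14+3.
Result = w*14+3

w*14+3


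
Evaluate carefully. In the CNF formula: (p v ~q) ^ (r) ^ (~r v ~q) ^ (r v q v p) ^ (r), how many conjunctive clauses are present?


A CNF formula is a conjunction of clauses.
Clauses are separated by ^.
Counting the conjuncts: 5 clauses.

5


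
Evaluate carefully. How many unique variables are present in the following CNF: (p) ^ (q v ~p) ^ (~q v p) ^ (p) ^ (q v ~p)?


Identify each variable that appears in the formula.
Variables found: p, q
Count = 2

2


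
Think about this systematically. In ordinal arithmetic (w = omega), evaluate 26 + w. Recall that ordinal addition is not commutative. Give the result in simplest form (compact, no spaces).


Compute 26 + w.
Ordinal + is associative but NOT commutative; for finite n>0, n + w = w but w + n stays w+n.
Any finite left addend is absorbed by w on the right: 26 + w = w.
Result = w

w


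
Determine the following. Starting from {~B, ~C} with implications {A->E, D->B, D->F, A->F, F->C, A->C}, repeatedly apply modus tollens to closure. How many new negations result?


Initial negated facts: {~B, ~C}
Apply modus tollens to closure:
  ~B and D->B  =>  ~D
  ~C and F->C  =>  ~F
  ~C and A->C  =>  ~A
Final negated: {~A, ~B, ~C, ~D, ~F}
New negations: {~A, ~D, ~F}
Count = 3

3


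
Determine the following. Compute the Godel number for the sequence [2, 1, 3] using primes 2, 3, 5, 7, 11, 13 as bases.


Encode each element as an exponent of the corresponding prime:
  2^2 = 4
  3^1 = 3
  5^3 = 125
Product = 4 * 3 * 125 = 1500

1500


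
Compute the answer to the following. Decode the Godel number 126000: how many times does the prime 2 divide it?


Factorize 126000 by dividing by 2 repeatedly.
Division steps: 2 divides 126000 exactly 4 time(s).
Exponent of 2 = 4

4


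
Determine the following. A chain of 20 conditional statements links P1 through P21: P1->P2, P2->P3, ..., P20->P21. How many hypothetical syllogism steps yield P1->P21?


With 20 implications in a chain connecting 21 propositions:
P1->P2, P2->P3, ..., P20->P21
Steps needed = (number of implications) - 1 = 20 - 1 = 19

19


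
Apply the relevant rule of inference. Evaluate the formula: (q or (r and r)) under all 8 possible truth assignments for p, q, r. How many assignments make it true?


Check all 8 assignments:
p=0, q=0, r=0: 0
p=0, q=0, r=1: 1
p=0, q=1, r=0: 1
p=0, q=1, r=1: 1
p=1, q=0, r=0: 0
p=1, q=0, r=1: 1
p=1, q=1, r=0: 1
p=1, q=1, r=1: 1
Count of True = 6

6


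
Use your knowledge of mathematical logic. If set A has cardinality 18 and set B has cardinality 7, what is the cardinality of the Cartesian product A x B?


The Cartesian product A x B contains all ordered pairs (a, b).
|A x B| = |A| * |B| = 18 * 7 = 126

126


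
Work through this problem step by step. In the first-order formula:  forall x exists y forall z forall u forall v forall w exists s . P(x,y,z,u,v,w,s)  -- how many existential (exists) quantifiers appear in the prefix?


Quantifier prefix: forall x exists y forall z forall u forall v forall w exists s
Mark each quantifier type:
  U E U U U U E
Universal count = 5, Existential count = 2
Asked for existential (exists) quantifiers: 2

2


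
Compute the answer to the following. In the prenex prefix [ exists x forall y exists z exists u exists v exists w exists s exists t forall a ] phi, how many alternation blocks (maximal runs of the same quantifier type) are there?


Quantifier-type sequence: E A E E E E E E A  (A=forall, E=exists)
Group into maximal same-type runs:
  Ex1 | Ax1 | Ex6 | Ax1
Number of blocks = 4

4


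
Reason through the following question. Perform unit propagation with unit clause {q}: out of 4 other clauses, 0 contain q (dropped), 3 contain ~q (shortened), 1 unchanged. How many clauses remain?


Satisfied (removed): 0
Shortened (remain): 3
Unchanged (remain): 1
Remaining = 3 + 1 = 4

4


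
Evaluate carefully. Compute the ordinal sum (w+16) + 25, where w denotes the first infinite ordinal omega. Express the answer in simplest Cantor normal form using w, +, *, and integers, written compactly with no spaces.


Compute (w+16) + 25.
Ordinal + is associative but NOT commutative; for finite n>0, n + w = w but w + n stays w+n.
By associativity: (w+16) + 25 = w + (16+25) = w+41.
Result = w+41

w+41


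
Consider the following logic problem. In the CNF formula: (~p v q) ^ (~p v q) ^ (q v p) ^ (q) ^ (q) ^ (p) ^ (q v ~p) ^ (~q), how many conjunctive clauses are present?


A CNF formula is a conjunction of clauses.
Clauses are separated by ^.
Counting the conjuncts: 8 clauses.

8


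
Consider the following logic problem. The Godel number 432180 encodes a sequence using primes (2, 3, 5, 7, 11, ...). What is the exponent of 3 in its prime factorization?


Factorize 432180 by dividing by 3 repeatedly.
Division steps: 3 divides 432180 exactly 2 time(s).
Exponent of 3 = 2

2


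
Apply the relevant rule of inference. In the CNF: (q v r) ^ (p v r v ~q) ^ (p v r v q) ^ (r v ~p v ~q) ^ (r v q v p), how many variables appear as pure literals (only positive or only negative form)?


Check each variable for pure literal status:
p: mixed (not pure)
q: mixed (not pure)
r: pure positive
Pure literal count = 1

1


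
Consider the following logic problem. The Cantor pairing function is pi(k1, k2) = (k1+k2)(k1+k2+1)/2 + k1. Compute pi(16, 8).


k1 + k2 = 24
(k1+k2)(k1+k2+1)/2 = 24 * 25 / 2 = 300
pi = 300 + 16 = 316

316


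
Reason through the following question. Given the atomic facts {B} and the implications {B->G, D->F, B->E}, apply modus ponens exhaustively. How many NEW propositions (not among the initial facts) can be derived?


Initial facts: {B}
Apply modus ponens to closure:
  B and B->G  =>  G
  B and B->E  =>  E
Final known: {B, E, G}
New propositions: {E, G}
Count = 2

2


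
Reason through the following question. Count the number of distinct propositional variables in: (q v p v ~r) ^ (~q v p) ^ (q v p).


Identify each variable that appears in the formula.
Variables found: p, q, r
Count = 3

3


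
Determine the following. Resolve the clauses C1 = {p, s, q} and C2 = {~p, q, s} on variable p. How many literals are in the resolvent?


Remove p from C1 and ~p from C2.
C1 remainder: {s, q}
C2 remainder: {q, s}
Union (resolvent): {q, s}
Resolvent has 2 literal(s).

2


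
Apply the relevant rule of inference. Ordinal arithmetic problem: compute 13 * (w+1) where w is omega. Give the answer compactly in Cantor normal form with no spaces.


Compute 13 * (w+1).
Ordinal * is associative and left-distributive over +, but NOT commutative; for finite n>1, n*w = w but w*n stays w*n.
By left-distributivity: 13 * (w+1) = 13*w + 13*1 = w + 13 = w+13.
Result = w+13

w+13


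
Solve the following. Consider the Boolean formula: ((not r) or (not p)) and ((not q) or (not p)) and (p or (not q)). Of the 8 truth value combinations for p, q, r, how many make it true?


Evaluate all 8 assignments for p, q, r:
p=0, q=0, r=0: 1
p=0, q=0, r=1: 1
p=0, q=1, r=0: 0
p=0, q=1, r=1: 0
p=1, q=0, r=0: 1
p=1, q=0, r=1: 0
p=1, q=1, r=0: 0
p=1, q=1, r=1: 0
Satisfying count = 3

3


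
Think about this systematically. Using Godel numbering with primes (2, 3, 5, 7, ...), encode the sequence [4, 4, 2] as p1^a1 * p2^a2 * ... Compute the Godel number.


Encode each element as an exponent of the corresponding prime:
  2^4 = 16
  3^4 = 81
  5^2 = 25
Product = 16 * 81 * 25 = 32400

32400


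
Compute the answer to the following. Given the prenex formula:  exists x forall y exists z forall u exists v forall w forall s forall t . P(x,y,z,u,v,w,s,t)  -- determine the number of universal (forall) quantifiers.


Quantifier prefix: exists x forall y exists z forall u exists v forall w forall s forall t
Mark each quantifier type:
  E U E U E U U U
Universal count = 5, Existential count = 3
Asked for universal (forall) quantifiers: 5

5


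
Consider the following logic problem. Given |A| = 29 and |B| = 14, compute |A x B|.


The Cartesian product A x B contains all ordered pairs (a, b).
|A x B| = |A| * |B| = 29 * 14 = 406

406


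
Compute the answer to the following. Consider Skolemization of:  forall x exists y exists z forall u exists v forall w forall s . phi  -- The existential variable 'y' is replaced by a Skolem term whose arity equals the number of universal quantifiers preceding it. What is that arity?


Quantifier prefix: forall x exists y exists z forall u exists v forall w forall s
'y' is existentially quantified at position 2.
Universal variables preceding it: x
Skolem function arity = 1

1


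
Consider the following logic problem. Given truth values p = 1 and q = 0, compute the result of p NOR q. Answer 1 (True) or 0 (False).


p = 1, q = 0
Operation: p NOR q
Evaluate: 1 NOR 0 = 0

0


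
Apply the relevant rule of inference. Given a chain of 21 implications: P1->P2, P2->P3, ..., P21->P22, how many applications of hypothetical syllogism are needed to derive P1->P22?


With 21 implications in a chain connecting 22 propositions:
P1->P2, P2->P3, ..., P21->P22
Steps needed = (number of implications) - 1 = 21 - 1 = 20

20


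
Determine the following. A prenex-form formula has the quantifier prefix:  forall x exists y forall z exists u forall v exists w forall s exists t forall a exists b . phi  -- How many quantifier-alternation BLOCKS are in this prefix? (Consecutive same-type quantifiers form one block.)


Quantifier-type sequence: A E A E A E A E A E  (A=forall, E=exists)
Group into maximal same-type runs:
  Ax1 | Ex1 | Ax1 | Ex1 | Ax1 | Ex1 | Ax1 | Ex1 | Ax1 | Ex1
Number of blocks = 10

10


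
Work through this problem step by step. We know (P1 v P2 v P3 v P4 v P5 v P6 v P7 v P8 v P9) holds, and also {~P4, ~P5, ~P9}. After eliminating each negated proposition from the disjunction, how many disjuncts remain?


Original disjuncts (9): P1, P2, P3, P4, P5, P6, P7, P8, P9
Negated (eliminate): ~P4, ~P5, ~P9
Remaining disjuncts: P1, P2, P3, P6, P7, P8
Count = 9 - 3 = 6

6


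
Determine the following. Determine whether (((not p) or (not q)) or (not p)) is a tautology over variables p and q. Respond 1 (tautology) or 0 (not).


Check all 4 assignments:
p=0, q=0: 1
p=0, q=1: 1
p=1, q=0: 1
p=1, q=1: 0
Satisfying count = 3/4.
Tautology iff count = 4: no.

0


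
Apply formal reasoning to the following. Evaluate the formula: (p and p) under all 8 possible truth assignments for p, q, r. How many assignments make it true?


Check all 8 assignments:
p=0, q=0, r=0: 0
p=0, q=0, r=1: 0
p=0, q=1, r=0: 0
p=0, q=1, r=1: 0
p=1, q=0, r=0: 1
p=1, q=0, r=1: 1
p=1, q=1, r=0: 1
p=1, q=1, r=1: 1
Count of True = 4

4


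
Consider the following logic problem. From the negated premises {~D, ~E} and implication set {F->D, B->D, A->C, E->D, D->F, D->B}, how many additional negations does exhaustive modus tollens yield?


Initial negated facts: {~D, ~E}
Apply modus tollens to closure:
  ~D and F->D  =>  ~F
  ~D and B->D  =>  ~B
Final negated: {~B, ~D, ~E, ~F}
New negations: {~B, ~F}
Count = 2

2


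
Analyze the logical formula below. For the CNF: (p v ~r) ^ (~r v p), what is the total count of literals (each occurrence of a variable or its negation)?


Counting literals in each clause:
Clause 1: 2 literal(s)
Clause 2: 2 literal(s)
Total = 4

4


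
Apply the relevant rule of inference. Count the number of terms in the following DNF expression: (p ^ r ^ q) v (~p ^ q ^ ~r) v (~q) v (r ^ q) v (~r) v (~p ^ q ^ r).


A DNF formula is a disjunction of terms (conjunctions).
Terms are separated by v.
Counting the disjuncts: 6 terms.

6


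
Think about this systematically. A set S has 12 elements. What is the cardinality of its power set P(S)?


The power set of a set with n elements has 2^n elements.
|P(S)| = 2^12 = 4096

4096


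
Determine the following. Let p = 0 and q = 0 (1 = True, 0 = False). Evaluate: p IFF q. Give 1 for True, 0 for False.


p = 0, q = 0
Operation: p IFF q
Evaluate: 0 IFF 0 = 1

1


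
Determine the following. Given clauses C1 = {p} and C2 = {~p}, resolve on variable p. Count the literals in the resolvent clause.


Remove p from C1 and ~p from C2.
C1 remainder: {}
C2 remainder: {}
Union (resolvent): {} (empty clause)
Resolvent has 0 literal(s).

0


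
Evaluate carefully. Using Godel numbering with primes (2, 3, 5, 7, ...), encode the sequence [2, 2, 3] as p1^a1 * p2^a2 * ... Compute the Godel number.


Encode each element as an exponent of the corresponding prime:
  2^2 = 4
  3^2 = 9
  5^3 = 125
Product = 4 * 9 * 125 = 4500

4500


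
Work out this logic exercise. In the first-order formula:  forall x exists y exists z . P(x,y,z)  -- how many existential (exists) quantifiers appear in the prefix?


Quantifier prefix: forall x exists y exists z
Mark each quantifier type:
  U E E
Universal count = 1, Existential count = 2
Asked for existential (exists) quantifiers: 2

2


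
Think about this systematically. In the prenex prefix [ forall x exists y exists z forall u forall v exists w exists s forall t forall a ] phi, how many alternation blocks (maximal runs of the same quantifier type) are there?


Quantifier-type sequence: A E E A A E E A A  (A=forall, E=exists)
Group into maximal same-type runs:
  Ax1 | Ex2 | Ax2 | Ex2 | Ax2
Number of blocks = 5

5


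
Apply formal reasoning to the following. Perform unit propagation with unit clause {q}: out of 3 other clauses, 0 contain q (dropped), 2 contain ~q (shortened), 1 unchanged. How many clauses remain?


Satisfied (removed): 0
Shortened (remain): 2
Unchanged (remain): 1
Remaining = 2 + 1 = 3

3


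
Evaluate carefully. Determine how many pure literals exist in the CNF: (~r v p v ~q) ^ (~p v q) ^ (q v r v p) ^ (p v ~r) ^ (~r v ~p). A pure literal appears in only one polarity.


Check each variable for pure literal status:
p: mixed (not pure)
q: mixed (not pure)
r: mixed (not pure)
Pure literal count = 0

0


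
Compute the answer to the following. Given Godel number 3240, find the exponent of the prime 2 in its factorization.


Factorize 3240 by dividing by 2 repeatedly.
Division steps: 2 divides 3240 exactly 3 time(s).
Exponent of 2 = 3

3


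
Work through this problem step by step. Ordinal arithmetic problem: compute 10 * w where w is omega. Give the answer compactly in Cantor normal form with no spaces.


Compute 10 * w.
Ordinal * is associative and left-distributive over +, but NOT commutative; for finite n>1, n*w = w but w*n stays w*n.
For finite n>0, n * w = sup{n*k : k<w} = w. So 10 * w = w.
Result = w

w


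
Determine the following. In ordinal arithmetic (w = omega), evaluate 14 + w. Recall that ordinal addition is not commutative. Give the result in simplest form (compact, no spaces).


Compute 14 + w.
Ordinal + is associative but NOT commutative; for finite n>0, n + w = w but w + n stays w+n.
Any finite left addend is absorbed by w on the right: 14 + w = w.
Result = w

w


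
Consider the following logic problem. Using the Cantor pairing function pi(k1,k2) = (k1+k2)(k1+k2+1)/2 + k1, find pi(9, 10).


k1 + k2 = 19
(k1+k2)(k1+k2+1)/2 = 19 * 20 / 2 = 190
pi = 190 + 9 = 199

199


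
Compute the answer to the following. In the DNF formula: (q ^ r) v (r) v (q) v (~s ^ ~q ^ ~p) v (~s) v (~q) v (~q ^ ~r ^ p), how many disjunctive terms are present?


A DNF formula is a disjunction of terms (conjunctions).
Terms are separated by v.
Counting the disjuncts: 7 terms.

7


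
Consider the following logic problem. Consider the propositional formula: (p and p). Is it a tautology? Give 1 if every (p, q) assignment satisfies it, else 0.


Check all 4 assignments:
p=0, q=0: 0
p=0, q=1: 0
p=1, q=0: 1
p=1, q=1: 1
Satisfying count = 2/4.
Tautology iff count = 4: no.

0


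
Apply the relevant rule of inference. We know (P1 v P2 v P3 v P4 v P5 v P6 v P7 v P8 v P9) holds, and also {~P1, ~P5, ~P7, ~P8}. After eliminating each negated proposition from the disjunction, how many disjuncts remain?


Original disjuncts (9): P1, P2, P3, P4, P5, P6, P7, P8, P9
Negated (eliminate): ~P1, ~P5, ~P7, ~P8
Remaining disjuncts: P2, P3, P4, P6, P9
Count = 9 - 4 = 5

5


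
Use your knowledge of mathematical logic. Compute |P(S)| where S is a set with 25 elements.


The power set of a set with n elements has 2^n elements.
|P(S)| = 2^25 = 33554432

33554432


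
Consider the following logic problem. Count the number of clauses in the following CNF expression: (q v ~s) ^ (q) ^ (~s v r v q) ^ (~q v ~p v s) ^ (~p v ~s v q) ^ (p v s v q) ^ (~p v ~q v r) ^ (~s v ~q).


A CNF formula is a conjunction of clauses.
Clauses are separated by ^.
Counting the conjuncts: 8 clauses.

8


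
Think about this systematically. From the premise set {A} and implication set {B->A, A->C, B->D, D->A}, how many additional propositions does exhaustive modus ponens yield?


Initial facts: {A}
Apply modus ponens to closure:
  A and A->C  =>  C
Final known: {A, C}
New propositions: {C}
Count = 1

1


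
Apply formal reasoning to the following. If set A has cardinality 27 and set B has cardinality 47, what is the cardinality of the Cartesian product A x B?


The Cartesian product A x B contains all ordered pairs (a, b).
|A x B| = |A| * |B| = 27 * 47 = 1269

1269


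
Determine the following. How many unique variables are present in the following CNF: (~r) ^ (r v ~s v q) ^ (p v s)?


Identify each variable that appears in the formula.
Variables found: p, q, r, s
Count = 4

4


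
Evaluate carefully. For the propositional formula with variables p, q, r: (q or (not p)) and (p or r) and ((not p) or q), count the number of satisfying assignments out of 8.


Evaluate all 8 assignments for p, q, r:
p=0, q=0, r=0: 0
p=0, q=0, r=1: 1
p=0, q=1, r=0: 0
p=0, q=1, r=1: 1
p=1, q=0, r=0: 0
p=1, q=0, r=1: 0
p=1, q=1, r=0: 1
p=1, q=1, r=1: 1
Satisfying count = 4

4


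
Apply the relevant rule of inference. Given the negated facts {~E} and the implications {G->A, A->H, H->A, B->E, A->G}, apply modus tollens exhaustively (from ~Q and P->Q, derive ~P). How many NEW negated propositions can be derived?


Initial negated facts: {~E}
Apply modus tollens to closure:
  ~E and B->E  =>  ~B
Final negated: {~B, ~E}
New negations: {~B}
Count = 1

1


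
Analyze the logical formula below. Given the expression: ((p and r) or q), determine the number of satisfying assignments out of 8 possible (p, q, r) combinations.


Check all 8 assignments:
p=0, q=0, r=0: 0
p=0, q=0, r=1: 0
p=0, q=1, r=0: 1
p=0, q=1, r=1: 1
p=1, q=0, r=0: 0
p=1, q=0, r=1: 1
p=1, q=1, r=0: 1
p=1, q=1, r=1: 1
Count of True = 5

5


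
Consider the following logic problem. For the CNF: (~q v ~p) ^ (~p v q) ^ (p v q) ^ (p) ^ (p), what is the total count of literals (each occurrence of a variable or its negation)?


Counting literals in each clause:
Clause 1: 2 literal(s)
Clause 2: 2 literal(s)
Clause 3: 2 literal(s)
Clause 4: 1 literal(s)
Clause 5: 1 literal(s)
Total = 8

8


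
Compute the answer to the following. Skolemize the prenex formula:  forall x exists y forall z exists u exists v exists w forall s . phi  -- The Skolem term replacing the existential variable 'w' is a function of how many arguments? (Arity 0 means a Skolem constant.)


Quantifier prefix: forall x exists y forall z exists u exists v exists w forall s
'w' is existentially quantified at position 6.
Universal variables preceding it: x, z
Skolem function arity = 2

2


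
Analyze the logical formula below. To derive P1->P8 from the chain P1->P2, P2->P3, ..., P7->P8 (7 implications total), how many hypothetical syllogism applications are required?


With 7 implications in a chain connecting 8 propositions:
P1->P2, P2->P3, ..., P7->P8
Steps needed = (number of implications) - 1 = 7 - 1 = 6

6


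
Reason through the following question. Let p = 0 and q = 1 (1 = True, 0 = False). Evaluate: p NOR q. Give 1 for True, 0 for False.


p = 0, q = 1
Operation: p NOR q
Evaluate: 0 NOR 1 = 0

0


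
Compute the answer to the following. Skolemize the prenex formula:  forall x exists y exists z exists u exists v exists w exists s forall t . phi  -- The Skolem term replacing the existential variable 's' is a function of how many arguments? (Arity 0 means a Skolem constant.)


Quantifier prefix: forall x exists y exists z exists u exists v exists w exists s forall t
's' is existentially quantified at position 7.
Universal variables preceding it: x
Skolem function arity = 1

1


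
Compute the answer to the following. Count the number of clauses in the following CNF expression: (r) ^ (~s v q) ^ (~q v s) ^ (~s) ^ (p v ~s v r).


A CNF formula is a conjunction of clauses.
Clauses are separated by ^.
Counting the conjuncts: 5 clauses.

5


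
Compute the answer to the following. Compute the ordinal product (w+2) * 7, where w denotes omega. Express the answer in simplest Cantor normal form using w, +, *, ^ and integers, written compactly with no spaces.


Compute (w+2) * 7.
Ordinal * is associative and left-distributive over +, but NOT commutative; for finite n>1, n*w = w but w*n stays w*n.
(w+2) * 7 = (w+2) repeated 7 times. Each intermediate +2 is absorbed by the following w; only the last survives: w*7+2.
Result = w*7+2

w*7+2


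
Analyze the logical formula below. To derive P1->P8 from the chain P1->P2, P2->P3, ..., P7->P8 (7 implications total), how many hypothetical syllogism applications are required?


With 7 implications in a chain connecting 8 propositions:
P1->P2, P2->P3, ..., P7->P8
Steps needed = (number of implications) - 1 = 7 - 1 = 6

6


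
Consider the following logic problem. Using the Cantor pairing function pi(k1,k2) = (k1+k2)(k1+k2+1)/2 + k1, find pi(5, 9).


k1 + k2 = 14
(k1+k2)(k1+k2+1)/2 = 14 * 15 / 2 = 105
pi = 105 + 5 = 110

110


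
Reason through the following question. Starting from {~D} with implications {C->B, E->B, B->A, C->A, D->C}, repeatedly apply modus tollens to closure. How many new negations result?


Initial negated facts: {~D}
Apply modus tollens to closure:
  (no implication fires)
Final negated: {~D}
New negations: {(none)}
Count = 0

0


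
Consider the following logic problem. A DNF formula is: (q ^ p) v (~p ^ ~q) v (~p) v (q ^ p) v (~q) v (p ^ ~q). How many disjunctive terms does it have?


A DNF formula is a disjunction of terms (conjunctions).
Terms are separated by v.
Counting the disjuncts: 6 terms.

6


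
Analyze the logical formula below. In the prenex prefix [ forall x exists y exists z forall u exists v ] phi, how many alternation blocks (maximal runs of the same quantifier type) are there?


Quantifier-type sequence: A E E A E  (A=forall, E=exists)
Group into maximal same-type runs:
  Ax1 | Ex2 | Ax1 | Ex1
Number of blocks = 4

4


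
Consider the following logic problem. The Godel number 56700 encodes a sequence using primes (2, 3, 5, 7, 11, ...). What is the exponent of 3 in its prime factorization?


Factorize 56700 by dividing by 3 repeatedly.
Division steps: 3 divides 56700 exactly 4 time(s).
Exponent of 3 = 4

4


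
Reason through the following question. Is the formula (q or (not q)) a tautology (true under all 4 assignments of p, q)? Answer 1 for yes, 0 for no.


Check all 4 assignments:
p=0, q=0: 1
p=0, q=1: 1
p=1, q=0: 1
p=1, q=1: 1
Satisfying count = 4/4.
Tautology iff count = 4: yes.

1


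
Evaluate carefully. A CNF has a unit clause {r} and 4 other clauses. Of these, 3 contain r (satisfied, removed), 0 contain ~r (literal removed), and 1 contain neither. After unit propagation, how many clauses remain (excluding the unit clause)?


Satisfied (removed): 3
Shortened (remain): 0
Unchanged (remain): 1
Remaining = 0 + 1 = 1

1


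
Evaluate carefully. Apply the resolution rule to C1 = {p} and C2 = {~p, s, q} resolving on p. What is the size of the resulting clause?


Remove p from C1 and ~p from C2.
C1 remainder: {}
C2 remainder: {s, q}
Union (resolvent): {q, s}
Resolvent has 2 literal(s).

2


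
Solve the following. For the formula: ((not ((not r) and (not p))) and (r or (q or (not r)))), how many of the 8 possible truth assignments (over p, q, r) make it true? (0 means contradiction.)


Check all 8 assignments:
p=0, q=0, r=0: 0
p=0, q=0, r=1: 1
p=0, q=1, r=0: 0
p=0, q=1, r=1: 1
p=1, q=0, r=0: 1
p=1, q=0, r=1: 1
p=1, q=1, r=0: 1
p=1, q=1, r=1: 1
Count of True = 6

6


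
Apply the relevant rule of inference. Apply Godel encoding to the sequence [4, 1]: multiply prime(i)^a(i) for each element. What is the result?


Encode each element as an exponent of the corresponding prime:
  2^4 = 16
  3^1 = 3
Product = 16 * 3 = 48

48


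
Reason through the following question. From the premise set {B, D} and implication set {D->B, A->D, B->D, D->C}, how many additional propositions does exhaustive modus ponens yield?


Initial facts: {B, D}
Apply modus ponens to closure:
  D and D->C  =>  C
Final known: {B, C, D}
New propositions: {C}
Count = 1

1


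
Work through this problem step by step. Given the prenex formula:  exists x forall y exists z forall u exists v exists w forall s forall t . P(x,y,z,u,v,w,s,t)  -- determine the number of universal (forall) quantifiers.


Quantifier prefix: exists x forall y exists z forall u exists v exists w forall s forall t
Mark each quantifier type:
  E U E U E E U U
Universal count = 4, Existential count = 4
Asked for universal (forall) quantifiers: 4

4


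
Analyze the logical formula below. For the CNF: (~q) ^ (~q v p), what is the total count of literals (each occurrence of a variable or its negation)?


Counting literals in each clause:
Clause 1: 1 literal(s)
Clause 2: 2 literal(s)
Total = 3

3


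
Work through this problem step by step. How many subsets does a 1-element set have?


The power set of a set with n elements has 2^n elements.
|P(S)| = 2^1 = 2

2


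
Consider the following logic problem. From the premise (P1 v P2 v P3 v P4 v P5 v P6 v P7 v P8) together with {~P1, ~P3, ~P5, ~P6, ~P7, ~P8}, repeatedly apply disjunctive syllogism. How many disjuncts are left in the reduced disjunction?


Original disjuncts (8): P1, P2, P3, P4, P5, P6, P7, P8
Negated (eliminate): ~P1, ~P3, ~P5, ~P6, ~P7, ~P8
Remaining disjuncts: P2, P4
Count = 8 - 6 = 2

2


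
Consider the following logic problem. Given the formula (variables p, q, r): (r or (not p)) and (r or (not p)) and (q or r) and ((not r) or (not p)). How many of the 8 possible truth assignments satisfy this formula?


Evaluate all 8 assignments for p, q, r:
p=0, q=0, r=0: 0
p=0, q=0, r=1: 1
p=0, q=1, r=0: 1
p=0, q=1, r=1: 1
p=1, q=0, r=0: 0
p=1, q=0, r=1: 0
p=1, q=1, r=0: 0
p=1, q=1, r=1: 0
Satisfying count = 3

3


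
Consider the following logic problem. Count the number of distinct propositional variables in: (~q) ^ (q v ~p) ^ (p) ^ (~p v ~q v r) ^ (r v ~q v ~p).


Identify each variable that appears in the formula.
Variables found: p, q, r
Count = 3

3


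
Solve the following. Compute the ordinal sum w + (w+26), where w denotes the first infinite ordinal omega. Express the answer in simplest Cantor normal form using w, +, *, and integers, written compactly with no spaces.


Compute w + (w+26).
Ordinal + is associative but NOT commutative; for finite n>0, n + w = w but w + n stays w+n.
w + (w+26) = (w+w) + 26 = w*2+26.
Result = w*2+26

w*2+26


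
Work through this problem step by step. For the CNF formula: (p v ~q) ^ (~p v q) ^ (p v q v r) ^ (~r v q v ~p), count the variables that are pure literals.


Check each variable for pure literal status:
p: mixed (not pure)
q: mixed (not pure)
r: mixed (not pure)
Pure literal count = 0

0


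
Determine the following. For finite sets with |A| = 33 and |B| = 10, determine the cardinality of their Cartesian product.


The Cartesian product A x B contains all ordered pairs (a, b).
|A x B| = |A| * |B| = 33 * 10 = 330

330


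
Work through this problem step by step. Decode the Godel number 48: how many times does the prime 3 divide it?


Factorize 48 by dividing by 3 repeatedly.
Division steps: 3 divides 48 exactly 1 time(s).
Exponent of 3 = 1

1


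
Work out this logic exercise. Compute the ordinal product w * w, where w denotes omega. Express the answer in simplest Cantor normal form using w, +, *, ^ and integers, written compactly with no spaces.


Compute w * w.
Ordinal * is associative and left-distributive over +, but NOT commutative; for finite n>1, n*w = w but w*n stays w*n.
w * w = w^2 by definition.
Result = w^2

w^2


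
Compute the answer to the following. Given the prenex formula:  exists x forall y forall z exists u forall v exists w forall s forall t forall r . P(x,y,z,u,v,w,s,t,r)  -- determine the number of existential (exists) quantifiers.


Quantifier prefix: exists x forall y forall z exists u forall v exists w forall s forall t forall r
Mark each quantifier type:
  E U U E U E U U U
Universal count = 6, Existential count = 3
Asked for existential (exists) quantifiers: 3

3


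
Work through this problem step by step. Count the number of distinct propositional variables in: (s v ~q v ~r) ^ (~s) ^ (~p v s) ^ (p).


Identify each variable that appears in the formula.
Variables found: p, q, r, s
Count = 4

4


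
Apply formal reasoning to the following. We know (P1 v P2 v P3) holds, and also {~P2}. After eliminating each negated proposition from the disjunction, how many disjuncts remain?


Original disjuncts (3): P1, P2, P3
Negated (eliminate): ~P2
Remaining disjuncts: P1, P3
Count = 3 - 1 = 2

2


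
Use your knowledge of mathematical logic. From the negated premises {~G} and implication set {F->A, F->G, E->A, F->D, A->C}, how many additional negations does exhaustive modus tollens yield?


Initial negated facts: {~G}
Apply modus tollens to closure:
  ~G and F->G  =>  ~F
Final negated: {~F, ~G}
New negations: {~F}
Count = 1

1


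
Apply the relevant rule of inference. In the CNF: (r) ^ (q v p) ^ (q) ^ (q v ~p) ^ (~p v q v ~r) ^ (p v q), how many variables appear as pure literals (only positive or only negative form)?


Check each variable for pure literal status:
p: mixed (not pure)
q: pure positive
r: mixed (not pure)
Pure literal count = 1

1


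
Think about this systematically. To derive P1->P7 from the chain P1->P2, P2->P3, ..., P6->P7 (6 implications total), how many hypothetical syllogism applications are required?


With 6 implications in a chain connecting 7 propositions:
P1->P2, P2->P3, ..., P6->P7
Steps needed = (number of implications) - 1 = 6 - 1 = 5

5


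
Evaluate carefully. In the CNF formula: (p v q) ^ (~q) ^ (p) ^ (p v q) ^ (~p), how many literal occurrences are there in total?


Counting literals in each clause:
Clause 1: 2 literal(s)
Clause 2: 1 literal(s)
Clause 3: 1 literal(s)
Clause 4: 2 literal(s)
Clause 5: 1 literal(s)
Total = 7

7


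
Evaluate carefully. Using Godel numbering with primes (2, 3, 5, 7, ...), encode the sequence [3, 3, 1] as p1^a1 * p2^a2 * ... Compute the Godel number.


Encode each element as an exponent of the corresponding prime:
  2^3 = 8
  3^3 = 27
  5^1 = 5
Product = 8 * 27 * 5 = 1080

1080


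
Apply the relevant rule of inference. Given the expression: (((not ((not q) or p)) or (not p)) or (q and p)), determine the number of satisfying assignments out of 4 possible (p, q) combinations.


Check all 4 assignments:
p=0, q=0: 1
p=0, q=1: 1
p=1, q=0: 0
p=1, q=1: 1
Count of True = 3

3


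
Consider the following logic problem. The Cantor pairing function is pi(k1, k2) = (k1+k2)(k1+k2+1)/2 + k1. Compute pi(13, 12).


k1 + k2 = 25
(k1+k2)(k1+k2+1)/2 = 25 * 26 / 2 = 325
pi = 325 + 13 = 338

338


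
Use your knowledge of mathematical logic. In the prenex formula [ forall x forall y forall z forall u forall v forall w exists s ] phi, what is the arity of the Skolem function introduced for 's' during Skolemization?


Quantifier prefix: forall x forall y forall z forall u forall v forall w exists s
's' is existentially quantified at position 7.
Universal variables preceding it: x, y, z, u, v, w
Skolem function arity = 6

6


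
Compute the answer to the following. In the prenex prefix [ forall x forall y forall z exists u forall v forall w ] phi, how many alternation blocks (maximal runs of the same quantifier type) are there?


Quantifier-type sequence: A A A E A A  (A=forall, E=exists)
Group into maximal same-type runs:
  Ax3 | Ex1 | Ax2
Number of blocks = 3

3


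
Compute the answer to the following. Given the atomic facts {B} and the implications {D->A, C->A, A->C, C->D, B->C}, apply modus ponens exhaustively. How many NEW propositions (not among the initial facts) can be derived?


Initial facts: {B}
Apply modus ponens to closure:
  B and B->C  =>  C
  C and C->A  =>  A
  C and C->D  =>  D
Final known: {A, B, C, D}
New propositions: {A, C, D}
Count = 3

3


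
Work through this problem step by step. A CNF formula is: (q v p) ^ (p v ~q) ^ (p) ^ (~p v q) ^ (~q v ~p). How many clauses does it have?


A CNF formula is a conjunction of clauses.
Clauses are separated by ^.
Counting the conjuncts: 5 clauses.

5


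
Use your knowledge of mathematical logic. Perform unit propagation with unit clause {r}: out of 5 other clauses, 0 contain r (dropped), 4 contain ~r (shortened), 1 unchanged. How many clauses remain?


Satisfied (removed): 0
Shortened (remain): 4
Unchanged (remain): 1
Remaining = 4 + 1 = 5

5


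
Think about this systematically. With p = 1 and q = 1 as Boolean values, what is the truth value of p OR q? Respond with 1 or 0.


p = 1, q = 1
Operation: p OR q
Evaluate: 1 OR 1 = 1

1


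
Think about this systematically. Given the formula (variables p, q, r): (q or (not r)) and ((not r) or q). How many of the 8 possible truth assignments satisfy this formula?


Evaluate all 8 assignments for p, q, r:
p=0, q=0, r=0: 1
p=0, q=0, r=1: 0
p=0, q=1, r=0: 1
p=0, q=1, r=1: 1
p=1, q=0, r=0: 1
p=1, q=0, r=1: 0
p=1, q=1, r=0: 1
p=1, q=1, r=1: 1
Satisfying count = 6

6


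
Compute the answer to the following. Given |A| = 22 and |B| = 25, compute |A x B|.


The Cartesian product A x B contains all ordered pairs (a, b).
|A x B| = |A| * |B| = 22 * 25 = 550

550
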